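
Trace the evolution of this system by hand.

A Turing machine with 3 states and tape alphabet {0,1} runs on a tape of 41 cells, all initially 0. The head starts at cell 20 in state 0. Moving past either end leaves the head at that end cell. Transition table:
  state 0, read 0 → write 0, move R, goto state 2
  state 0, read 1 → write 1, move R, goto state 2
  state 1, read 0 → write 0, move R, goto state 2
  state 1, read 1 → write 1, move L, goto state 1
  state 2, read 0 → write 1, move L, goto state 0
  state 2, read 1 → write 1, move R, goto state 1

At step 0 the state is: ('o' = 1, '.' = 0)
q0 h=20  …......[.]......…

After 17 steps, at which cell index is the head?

29

t=0: q0 h=20  …......[.]......…
t=1: q2 h=21  …......[.]......…
t=2: q0 h=20  …......[.]o.....…
t=3: q2 h=21  …......[o]......…
t=4: q1 h=22  ….....o[.]......…
t=5: q2 h=23  …....o.[.]......…
t=6: q0 h=22  ….....o[.]o.....…
t=7: q2 h=23  …....o.[o]......…
t=8: q1 h=24  …...o.o[.]......…
t=9: q2 h=25  …..o.o.[.]......…
t=10: q0 h=24  …...o.o[.]o.....…
t=11: q2 h=25  …..o.o.[o]......…
t=12: q1 h=26  ….o.o.o[.]......…
t=13: q2 h=27  …o.o.o.[.]......…
t=14: q0 h=26  ….o.o.o[.]o.....…
t=15: q2 h=27  …o.o.o.[o]......…
t=16: q1 h=28  ….o.o.o[.]......…
t=17: q2 h=29  …o.o.o.[.]......…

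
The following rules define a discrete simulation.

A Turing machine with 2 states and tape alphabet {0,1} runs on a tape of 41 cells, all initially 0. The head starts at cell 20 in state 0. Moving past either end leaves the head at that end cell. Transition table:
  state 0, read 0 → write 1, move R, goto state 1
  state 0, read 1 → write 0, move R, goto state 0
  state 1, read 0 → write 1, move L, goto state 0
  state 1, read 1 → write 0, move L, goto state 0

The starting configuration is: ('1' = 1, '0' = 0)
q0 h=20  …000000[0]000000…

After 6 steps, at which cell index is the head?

k=0  q0 h=20  …000000[0]000000…
k=1  q1 h=21  …000001[0]000000…
k=2  q0 h=20  …000000[1]100000…
k=3  q0 h=21  …000000[1]000000…
k=4  q0 h=22  …000000[0]000000…
k=5  q1 h=23  …000001[0]000000…
k=6  q0 h=22  …000000[1]100000…

22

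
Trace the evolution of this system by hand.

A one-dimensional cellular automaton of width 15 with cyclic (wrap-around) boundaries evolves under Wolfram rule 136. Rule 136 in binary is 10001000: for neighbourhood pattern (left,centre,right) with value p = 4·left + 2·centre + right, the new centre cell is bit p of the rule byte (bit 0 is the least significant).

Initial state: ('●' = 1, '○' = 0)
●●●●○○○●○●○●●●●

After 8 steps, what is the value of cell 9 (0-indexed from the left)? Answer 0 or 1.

0

[0] ●●●●○○○●○●○●●●●
[1] ●●●○○○○○○○○●●●●
[2] ●●○○○○○○○○○●●●●
[3] ●○○○○○○○○○○●●●●
[4] ○○○○○○○○○○○●●●●
[5] ○○○○○○○○○○○●●●○
[6] ○○○○○○○○○○○●●○○
[7] ○○○○○○○○○○○●○○○
[8] ○○○○○○○○○○○○○○○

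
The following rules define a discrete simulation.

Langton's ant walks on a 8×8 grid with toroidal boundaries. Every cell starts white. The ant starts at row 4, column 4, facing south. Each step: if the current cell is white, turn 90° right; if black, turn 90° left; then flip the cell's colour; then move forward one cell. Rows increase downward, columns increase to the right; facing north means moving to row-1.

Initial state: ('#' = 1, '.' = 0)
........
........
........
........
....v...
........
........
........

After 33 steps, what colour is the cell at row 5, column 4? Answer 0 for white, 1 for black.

0) ........
........
........
........
....v...
........
........
........
1) ........
........
........
........
...<#...
........
........
........
2) ........
........
........
...^....
...##...
........
........
........
3) ........
........
........
...#>...
...##...
........
........
........
4) ........
........
........
...##...
...#v...
........
........
........
5) ........
........
........
...##...
...#.>..
........
........
........
6) ........
........
........
...##...
...#.#..
.....v..
........
........
7) ........
........
........
...##...
...#.#..
....<#..
........
........
8) ........
........
........
...##...
...#^#..
....##..
........
........
9) ........
........
........
...##...
...##>..
....##..
........
........
10) ........
........
........
...##^..
...##...
....##..
........
........
11) ........
........
........
...###>.
...##...
....##..
........
........
12) ........
........
........
...####.
...##.v.
....##..
........
........
13) ........
........
........
...####.
...##<#.
....##..
........
........
14) ........
........
........
...##^#.
...####.
....##..
........
........
15) ........
........
........
...#<.#.
...####.
....##..
........
........
16) ........
........
........
...#..#.
...#v##.
....##..
........
........
17) ........
........
........
...#..#.
...#.>#.
....##..
........
........
18) ........
........
........
...#.^#.
...#..#.
....##..
........
........
19) ........
........
........
...#.#>.
...#..#.
....##..
........
........
20) ........
........
......^.
...#.#..
...#..#.
....##..
........
........
21) ........
........
......#>
...#.#..
...#..#.
....##..
........
........
22) ........
........
......##
...#.#.v
...#..#.
....##..
........
........
23) ........
........
......##
...#.#<#
...#..#.
....##..
........
........
24) ........
........
......^#
...#.###
...#..#.
....##..
........
........
25) ........
........
.....<.#
...#.###
...#..#.
....##..
........
........
26) ........
.....^..
.....#.#
...#.###
...#..#.
....##..
........
........
27) ........
.....#>.
.....#.#
...#.###
...#..#.
....##..
........
........
28) ........
.....##.
.....#v#
...#.###
...#..#.
....##..
........
........
29) ........
.....##.
.....<##
...#.###
...#..#.
....##..
........
........
30) ........
.....##.
......##
...#.v##
...#..#.
....##..
........
........
31) ........
.....##.
......##
...#..>#
...#..#.
....##..
........
........
32) ........
.....##.
......^#
...#...#
...#..#.
....##..
........
........
33) ........
.....##.
.....<.#
...#...#
...#..#.
....##..
........
........

1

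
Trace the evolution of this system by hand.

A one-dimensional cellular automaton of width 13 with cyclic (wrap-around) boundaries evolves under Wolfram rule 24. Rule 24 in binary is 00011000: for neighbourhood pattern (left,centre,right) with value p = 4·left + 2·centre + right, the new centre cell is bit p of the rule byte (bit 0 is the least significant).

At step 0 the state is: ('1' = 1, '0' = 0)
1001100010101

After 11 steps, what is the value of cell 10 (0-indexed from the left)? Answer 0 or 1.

gen 0: 1001100010101
gen 1: 0101010000001
gen 2: 0000001000000
gen 3: 0000000100000
gen 4: 0000000010000
gen 5: 0000000001000
gen 6: 0000000000100
gen 7: 0000000000010
gen 8: 0000000000001
gen 9: 1000000000000
gen 10: 0100000000000
gen 11: 0010000000000

0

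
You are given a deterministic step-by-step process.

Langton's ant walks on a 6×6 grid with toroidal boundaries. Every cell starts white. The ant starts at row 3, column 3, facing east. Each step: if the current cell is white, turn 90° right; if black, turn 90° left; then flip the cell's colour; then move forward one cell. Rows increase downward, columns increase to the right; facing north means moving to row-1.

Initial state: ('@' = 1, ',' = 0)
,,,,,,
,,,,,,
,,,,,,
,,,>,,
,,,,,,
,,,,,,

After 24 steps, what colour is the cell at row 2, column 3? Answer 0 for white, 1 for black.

[0] ,,,,,,
,,,,,,
,,,,,,
,,,>,,
,,,,,,
,,,,,,
[1] ,,,,,,
,,,,,,
,,,,,,
,,,@,,
,,,v,,
,,,,,,
[2] ,,,,,,
,,,,,,
,,,,,,
,,,@,,
,,<@,,
,,,,,,
[3] ,,,,,,
,,,,,,
,,,,,,
,,^@,,
,,@@,,
,,,,,,
[4] ,,,,,,
,,,,,,
,,,,,,
,,@>,,
,,@@,,
,,,,,,
[5] ,,,,,,
,,,,,,
,,,^,,
,,@,,,
,,@@,,
,,,,,,
[6] ,,,,,,
,,,,,,
,,,@>,
,,@,,,
,,@@,,
,,,,,,
[7] ,,,,,,
,,,,,,
,,,@@,
,,@,v,
,,@@,,
,,,,,,
[8] ,,,,,,
,,,,,,
,,,@@,
,,@<@,
,,@@,,
,,,,,,
[9] ,,,,,,
,,,,,,
,,,^@,
,,@@@,
,,@@,,
,,,,,,
[10] ,,,,,,
,,,,,,
,,<,@,
,,@@@,
,,@@,,
,,,,,,
[11] ,,,,,,
,,^,,,
,,@,@,
,,@@@,
,,@@,,
,,,,,,
[12] ,,,,,,
,,@>,,
,,@,@,
,,@@@,
,,@@,,
,,,,,,
[13] ,,,,,,
,,@@,,
,,@v@,
,,@@@,
,,@@,,
,,,,,,
[14] ,,,,,,
,,@@,,
,,<@@,
,,@@@,
,,@@,,
,,,,,,
[15] ,,,,,,
,,@@,,
,,,@@,
,,v@@,
,,@@,,
,,,,,,
[16] ,,,,,,
,,@@,,
,,,@@,
,,,>@,
,,@@,,
,,,,,,
[17] ,,,,,,
,,@@,,
,,,^@,
,,,,@,
,,@@,,
,,,,,,
[18] ,,,,,,
,,@@,,
,,<,@,
,,,,@,
,,@@,,
,,,,,,
[19] ,,,,,,
,,^@,,
,,@,@,
,,,,@,
,,@@,,
,,,,,,
[20] ,,,,,,
,<,@,,
,,@,@,
,,,,@,
,,@@,,
,,,,,,
[21] ,^,,,,
,@,@,,
,,@,@,
,,,,@,
,,@@,,
,,,,,,
[22] ,@>,,,
,@,@,,
,,@,@,
,,,,@,
,,@@,,
,,,,,,
[23] ,@@,,,
,@v@,,
,,@,@,
,,,,@,
,,@@,,
,,,,,,
[24] ,@@,,,
,<@@,,
,,@,@,
,,,,@,
,,@@,,
,,,,,,

0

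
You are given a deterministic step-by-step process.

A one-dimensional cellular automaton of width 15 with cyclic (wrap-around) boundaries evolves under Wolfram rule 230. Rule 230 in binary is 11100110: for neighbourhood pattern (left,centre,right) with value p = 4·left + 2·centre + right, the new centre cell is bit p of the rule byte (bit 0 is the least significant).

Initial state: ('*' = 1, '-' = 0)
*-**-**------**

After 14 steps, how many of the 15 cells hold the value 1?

k=0  *-**-**------**
k=1  **-**-*-----*-*
k=2  ***-***----***-
k=3  -***-**---*-***
k=4  *-***-*--***-**
k=5  **-****-*-***-*
k=6  ***-******-***-
k=7  -***-******-***
k=8  *-***-******-**
k=9  **-***-******-*
k=10  ***-***-******-
k=11  -***-***-******
k=12  *-***-***-*****
k=13  **-***-***-****
k=14  ***-***-***-***

12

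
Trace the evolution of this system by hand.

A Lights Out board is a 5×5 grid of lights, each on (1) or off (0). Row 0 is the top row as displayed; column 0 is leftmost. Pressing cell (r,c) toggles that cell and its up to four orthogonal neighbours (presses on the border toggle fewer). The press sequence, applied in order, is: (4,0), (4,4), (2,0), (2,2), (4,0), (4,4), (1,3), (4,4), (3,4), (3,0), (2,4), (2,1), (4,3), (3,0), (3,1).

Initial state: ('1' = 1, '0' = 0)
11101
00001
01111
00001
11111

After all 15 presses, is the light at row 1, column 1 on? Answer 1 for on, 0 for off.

[0] 11101
00001
01111
00001
11111
[1] 11101
00001
01111
10001
00111
[2] 11101
00001
01111
10000
00100
[3] 11101
10001
10111
00000
00100
[4] 11101
10101
11001
00100
00100
[5] 11101
10101
11001
10100
11100
[6] 11101
10101
11001
10101
11111
[7] 11111
10010
11011
10101
11111
[8] 11111
10010
11011
10100
11100
[9] 11111
10010
11010
10111
11101
[10] 11111
10010
01010
01111
01101
[11] 11111
10011
01001
01110
01101
[12] 11111
11011
10101
00110
01101
[13] 11111
11011
10101
00100
01010
[14] 11111
11011
00101
11100
11010
[15] 11111
11011
01101
00000
10010

1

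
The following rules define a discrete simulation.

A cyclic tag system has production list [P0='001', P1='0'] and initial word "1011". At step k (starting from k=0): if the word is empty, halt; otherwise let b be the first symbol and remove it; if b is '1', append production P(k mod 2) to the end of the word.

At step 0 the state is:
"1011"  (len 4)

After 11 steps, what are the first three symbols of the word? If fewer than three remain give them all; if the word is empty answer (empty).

001

gen 0: "1011"  (len 4)
gen 1: "011001"  (len 6)
gen 2: "11001"  (len 5)
gen 3: "1001001"  (len 7)
gen 4: "0010010"  (len 7)
gen 5: "010010"  (len 6)
gen 6: "10010"  (len 5)
gen 7: "0010001"  (len 7)
gen 8: "010001"  (len 6)
gen 9: "10001"  (len 5)
gen 10: "00010"  (len 5)
gen 11: "0010"  (len 4)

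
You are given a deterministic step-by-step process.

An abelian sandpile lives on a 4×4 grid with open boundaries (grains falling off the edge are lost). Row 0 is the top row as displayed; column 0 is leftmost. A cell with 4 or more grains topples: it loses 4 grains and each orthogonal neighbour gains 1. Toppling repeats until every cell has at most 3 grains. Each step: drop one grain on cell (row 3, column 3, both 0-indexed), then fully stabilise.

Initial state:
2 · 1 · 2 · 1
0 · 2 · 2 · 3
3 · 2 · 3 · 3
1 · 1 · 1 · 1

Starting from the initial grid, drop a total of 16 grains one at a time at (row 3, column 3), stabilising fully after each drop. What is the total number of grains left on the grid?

30

step 0: 2 · 1 · 2 · 1
0 · 2 · 2 · 3
3 · 2 · 3 · 3
1 · 1 · 1 · 1
step 1: 2 · 1 · 2 · 1
0 · 2 · 2 · 3
3 · 2 · 3 · 3
1 · 1 · 1 · 2
step 2: 2 · 1 · 2 · 1
0 · 2 · 2 · 3
3 · 2 · 3 · 3
1 · 1 · 1 · 3
step 3: 2 · 1 · 3 · 2
0 · 3 · 0 · 1
3 · 3 · 1 · 2
1 · 1 · 3 · 1
step 4: 2 · 1 · 3 · 2
0 · 3 · 0 · 1
3 · 3 · 1 · 2
1 · 1 · 3 · 2
step 5: 2 · 1 · 3 · 2
0 · 3 · 0 · 1
3 · 3 · 1 · 2
1 · 1 · 3 · 3
step 6: 2 · 1 · 3 · 2
0 · 3 · 0 · 1
3 · 3 · 2 · 3
1 · 2 · 0 · 1
step 7: 2 · 1 · 3 · 2
0 · 3 · 0 · 1
3 · 3 · 2 · 3
1 · 2 · 0 · 2
step 8: 2 · 1 · 3 · 2
0 · 3 · 0 · 1
3 · 3 · 2 · 3
1 · 2 · 0 · 3
step 9: 2 · 1 · 3 · 2
0 · 3 · 0 · 2
3 · 3 · 3 · 0
1 · 2 · 1 · 1
step 10: 2 · 1 · 3 · 2
0 · 3 · 0 · 2
3 · 3 · 3 · 0
1 · 2 · 1 · 2
step 11: 2 · 1 · 3 · 2
0 · 3 · 0 · 2
3 · 3 · 3 · 0
1 · 2 · 1 · 3
step 12: 2 · 1 · 3 · 2
0 · 3 · 0 · 2
3 · 3 · 3 · 1
1 · 2 · 2 · 0
step 13: 2 · 1 · 3 · 2
0 · 3 · 0 · 2
3 · 3 · 3 · 1
1 · 2 · 2 · 1
step 14: 2 · 1 · 3 · 2
0 · 3 · 0 · 2
3 · 3 · 3 · 1
1 · 2 · 2 · 2
step 15: 2 · 1 · 3 · 2
0 · 3 · 0 · 2
3 · 3 · 3 · 1
1 · 2 · 2 · 3
step 16: 2 · 1 · 3 · 2
0 · 3 · 0 · 2
3 · 3 · 3 · 2
1 · 2 · 3 · 0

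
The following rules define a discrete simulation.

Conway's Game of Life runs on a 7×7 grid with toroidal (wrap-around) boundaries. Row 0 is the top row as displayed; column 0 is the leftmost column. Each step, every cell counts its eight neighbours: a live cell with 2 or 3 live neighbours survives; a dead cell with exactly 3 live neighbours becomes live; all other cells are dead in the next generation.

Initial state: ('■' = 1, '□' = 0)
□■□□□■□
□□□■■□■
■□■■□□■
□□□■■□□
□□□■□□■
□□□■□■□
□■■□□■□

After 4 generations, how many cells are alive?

16

k=0  □■□□□■□
□□□■■□■
■□■■□□■
□□□■■□□
□□□■□□■
□□□■□■□
□■■□□■□
k=1  ■■□■□■■
□■□■■□■
■□■□□□■
■□□□■■■
□□■■□■□
□□□■□■■
□■■□□■■
k=2  □□□■□□□
□□□■■□□
□□■□□□□
■□■□■□□
■□■■□□□
■■□■□□□
□■□■□□□
k=3  □□□■□□□
□□■■■□□
□■■□■□□
□□■□□□□
■□□□■□■
■□□■■□□
■■□■■□□
k=4  □■□□□□□
□■□□■□□
□■□□■□□
■□■□□■□
■■□□■■■
□□■□□□□
■■□□□□□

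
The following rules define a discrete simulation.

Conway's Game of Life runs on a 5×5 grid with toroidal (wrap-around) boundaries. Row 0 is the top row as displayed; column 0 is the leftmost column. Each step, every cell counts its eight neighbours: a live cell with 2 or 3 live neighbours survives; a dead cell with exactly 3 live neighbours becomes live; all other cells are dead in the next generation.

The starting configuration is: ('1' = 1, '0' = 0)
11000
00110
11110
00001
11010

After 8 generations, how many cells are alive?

6

step 0: 11000
00110
11110
00001
11010
step 1: 10010
00010
11000
00000
01100
step 2: 01011
11100
00000
10100
01100
step 3: 00011
11111
10100
00100
00001
step 4: 01000
00000
10000
01010
00001
step 5: 00000
00000
00000
10001
10100
step 6: 00000
00000
00000
11001
11001
step 7: 10000
00000
10000
01001
01001
step 8: 10000
00000
10000
01001
01001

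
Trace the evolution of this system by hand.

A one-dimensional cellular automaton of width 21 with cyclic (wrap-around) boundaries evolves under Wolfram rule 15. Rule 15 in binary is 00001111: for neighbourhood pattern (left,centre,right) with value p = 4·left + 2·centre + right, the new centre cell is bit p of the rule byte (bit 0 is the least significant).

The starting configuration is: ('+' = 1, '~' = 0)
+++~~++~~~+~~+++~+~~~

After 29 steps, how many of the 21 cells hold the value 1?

11

step 0: +++~~++~~~+~~+++~+~~~
step 1: +~~~++~~+++~++~~~+~++
step 2: ~~+++~~++~~~+~~+++~+~
step 3: +++~~~++~~+++~++~~~+~
step 4: +~~~+++~~++~~~+~~+++~
step 5: +~+++~~~++~~+++~++~~~
step 6: +~+~~~+++~~++~~~+~~++
step 7: ~~+~+++~~~++~~+++~++~
step 8: +++~+~~~+++~~++~~~+~~
step 9: +~~~+~+++~~~++~~+++~+
step 10: ~~+++~+~~~+++~~++~~~+
step 11: ~++~~~+~+++~~~++~~+++
step 12: ~+~~+++~+~~~+++~~++~~
step 13: ++~++~~~+~+++~~~++~~+
step 14: ~~~+~~+++~+~~~+++~~++
step 15: ~+++~++~~~+~+++~~~++~
step 16: ++~~~+~~+++~+~~~+++~~
step 17: +~~+++~++~~~+~+++~~~+
step 18: ~~++~~~+~~+++~+~~~+++
step 19: ~++~~+++~++~~~+~+++~~
step 20: ++~~++~~~+~~+++~+~~~+
step 21: ~~~++~~+++~++~~~+~+++
step 22: ~+++~~++~~~+~~+++~+~~
step 23: ++~~~++~~+++~++~~~+~+
step 24: ~~~+++~~++~~~+~~+++~+
step 25: ~+++~~~++~~+++~++~~~+
step 26: ~+~~~+++~~++~~~+~~+++
step 27: ~+~+++~~~++~~+++~++~~
step 28: ++~+~~~+++~~++~~~+~~+
step 29: ~~~+~+++~~~++~~+++~++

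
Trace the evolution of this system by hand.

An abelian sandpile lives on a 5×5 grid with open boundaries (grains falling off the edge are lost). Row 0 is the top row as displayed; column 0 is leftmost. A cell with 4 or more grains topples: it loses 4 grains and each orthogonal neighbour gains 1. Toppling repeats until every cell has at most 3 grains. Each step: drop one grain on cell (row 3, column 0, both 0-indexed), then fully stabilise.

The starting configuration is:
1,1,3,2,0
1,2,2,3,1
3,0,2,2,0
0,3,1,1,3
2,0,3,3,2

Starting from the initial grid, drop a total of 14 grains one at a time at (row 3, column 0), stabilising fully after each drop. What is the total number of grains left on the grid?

48

0) 1,1,3,2,0
1,2,2,3,1
3,0,2,2,0
0,3,1,1,3
2,0,3,3,2
1) 1,1,3,2,0
1,2,2,3,1
3,0,2,2,0
1,3,1,1,3
2,0,3,3,2
2) 1,1,3,2,0
1,2,2,3,1
3,0,2,2,0
2,3,1,1,3
2,0,3,3,2
3) 1,1,3,2,0
1,2,2,3,1
3,0,2,2,0
3,3,1,1,3
2,0,3,3,2
4) 1,1,3,2,0
2,2,2,3,1
0,2,2,2,0
2,0,2,1,3
3,1,3,3,2
5) 1,1,3,2,0
2,2,2,3,1
0,2,2,2,0
3,0,2,1,3
3,1,3,3,2
6) 1,1,3,2,0
2,2,2,3,1
1,2,2,2,0
1,1,2,1,3
0,2,3,3,2
7) 1,1,3,2,0
2,2,2,3,1
1,2,2,2,0
2,1,2,1,3
0,2,3,3,2
8) 1,1,3,2,0
2,2,2,3,1
1,2,2,2,0
3,1,2,1,3
0,2,3,3,2
9) 1,1,3,2,0
2,2,2,3,1
2,2,2,2,0
0,2,2,1,3
1,2,3,3,2
10) 1,1,3,2,0
2,2,2,3,1
2,2,2,2,0
1,2,2,1,3
1,2,3,3,2
11) 1,1,3,2,0
2,2,2,3,1
2,2,2,2,0
2,2,2,1,3
1,2,3,3,2
12) 1,1,3,2,0
2,2,2,3,1
2,2,2,2,0
3,2,2,1,3
1,2,3,3,2
13) 1,1,3,2,0
2,2,2,3,1
3,2,2,2,0
0,3,2,1,3
2,2,3,3,2
14) 1,1,3,2,0
2,2,2,3,1
3,2,2,2,0
1,3,2,1,3
2,2,3,3,2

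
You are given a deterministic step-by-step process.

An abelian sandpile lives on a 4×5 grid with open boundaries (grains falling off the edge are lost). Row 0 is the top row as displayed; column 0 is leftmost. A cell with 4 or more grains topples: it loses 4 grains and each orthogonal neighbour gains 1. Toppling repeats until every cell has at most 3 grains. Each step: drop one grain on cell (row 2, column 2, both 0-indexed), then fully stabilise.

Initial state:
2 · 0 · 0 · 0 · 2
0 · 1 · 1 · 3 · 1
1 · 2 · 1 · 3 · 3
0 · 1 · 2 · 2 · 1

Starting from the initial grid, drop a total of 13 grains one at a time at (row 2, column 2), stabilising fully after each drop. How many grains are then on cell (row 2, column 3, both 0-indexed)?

2

t=0: 2 · 0 · 0 · 0 · 2
0 · 1 · 1 · 3 · 1
1 · 2 · 1 · 3 · 3
0 · 1 · 2 · 2 · 1
t=1: 2 · 0 · 0 · 0 · 2
0 · 1 · 1 · 3 · 1
1 · 2 · 2 · 3 · 3
0 · 1 · 2 · 2 · 1
t=2: 2 · 0 · 0 · 0 · 2
0 · 1 · 1 · 3 · 1
1 · 2 · 3 · 3 · 3
0 · 1 · 2 · 2 · 1
t=3: 2 · 0 · 0 · 1 · 2
0 · 1 · 3 · 0 · 3
1 · 3 · 1 · 2 · 0
0 · 1 · 3 · 3 · 2
t=4: 2 · 0 · 0 · 1 · 2
0 · 1 · 3 · 0 · 3
1 · 3 · 2 · 2 · 0
0 · 1 · 3 · 3 · 2
t=5: 2 · 0 · 0 · 1 · 2
0 · 1 · 3 · 0 · 3
1 · 3 · 3 · 2 · 0
0 · 1 · 3 · 3 · 2
t=6: 2 · 0 · 1 · 1 · 2
0 · 3 · 1 · 2 · 3
2 · 1 · 0 · 1 · 1
0 · 3 · 2 · 1 · 3
t=7: 2 · 0 · 1 · 1 · 2
0 · 3 · 1 · 2 · 3
2 · 1 · 1 · 1 · 1
0 · 3 · 2 · 1 · 3
t=8: 2 · 0 · 1 · 1 · 2
0 · 3 · 1 · 2 · 3
2 · 1 · 2 · 1 · 1
0 · 3 · 2 · 1 · 3
t=9: 2 · 0 · 1 · 1 · 2
0 · 3 · 1 · 2 · 3
2 · 1 · 3 · 1 · 1
0 · 3 · 2 · 1 · 3
t=10: 2 · 0 · 1 · 1 · 2
0 · 3 · 2 · 2 · 3
2 · 2 · 0 · 2 · 1
0 · 3 · 3 · 1 · 3
t=11: 2 · 0 · 1 · 1 · 2
0 · 3 · 2 · 2 · 3
2 · 2 · 1 · 2 · 1
0 · 3 · 3 · 1 · 3
t=12: 2 · 0 · 1 · 1 · 2
0 · 3 · 2 · 2 · 3
2 · 2 · 2 · 2 · 1
0 · 3 · 3 · 1 · 3
t=13: 2 · 0 · 1 · 1 · 2
0 · 3 · 2 · 2 · 3
2 · 2 · 3 · 2 · 1
0 · 3 · 3 · 1 · 3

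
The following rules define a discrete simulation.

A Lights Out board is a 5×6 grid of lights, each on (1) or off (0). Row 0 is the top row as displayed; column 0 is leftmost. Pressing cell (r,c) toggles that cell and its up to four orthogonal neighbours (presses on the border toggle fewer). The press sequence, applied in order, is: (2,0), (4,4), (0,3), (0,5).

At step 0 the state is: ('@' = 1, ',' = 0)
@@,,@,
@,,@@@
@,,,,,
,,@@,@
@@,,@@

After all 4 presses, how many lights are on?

16

step 0: @@,,@,
@,,@@@
@,,,,,
,,@@,@
@@,,@@
step 1: @@,,@,
,,,@@@
,@,,,,
@,@@,@
@@,,@@
step 2: @@,,@,
,,,@@@
,@,,,,
@,@@@@
@@,@,,
step 3: @@@@,,
,,,,@@
,@,,,,
@,@@@@
@@,@,,
step 4: @@@@@@
,,,,@,
,@,,,,
@,@@@@
@@,@,,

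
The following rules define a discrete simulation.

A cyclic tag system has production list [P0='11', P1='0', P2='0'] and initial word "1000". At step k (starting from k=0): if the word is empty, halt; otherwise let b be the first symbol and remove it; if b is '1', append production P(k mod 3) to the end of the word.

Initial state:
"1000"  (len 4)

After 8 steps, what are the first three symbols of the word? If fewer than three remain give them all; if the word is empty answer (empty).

gen 0: "1000"  (len 4)
gen 1: "00011"  (len 5)
gen 2: "0011"  (len 4)
gen 3: "011"  (len 3)
gen 4: "11"  (len 2)
gen 5: "10"  (len 2)
gen 6: "00"  (len 2)
gen 7: "0"  (len 1)
gen 8: (halted — word empty)

(empty)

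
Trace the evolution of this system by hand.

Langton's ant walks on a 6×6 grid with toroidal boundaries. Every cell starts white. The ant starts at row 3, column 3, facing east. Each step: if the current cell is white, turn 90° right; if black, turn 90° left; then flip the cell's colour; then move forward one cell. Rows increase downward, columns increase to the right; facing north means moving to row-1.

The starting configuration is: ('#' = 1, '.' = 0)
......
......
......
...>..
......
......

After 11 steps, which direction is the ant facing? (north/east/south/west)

north

step 0: ......
......
......
...>..
......
......
step 1: ......
......
......
...#..
...v..
......
step 2: ......
......
......
...#..
..<#..
......
step 3: ......
......
......
..^#..
..##..
......
step 4: ......
......
......
..#>..
..##..
......
step 5: ......
......
...^..
..#...
..##..
......
step 6: ......
......
...#>.
..#...
..##..
......
step 7: ......
......
...##.
..#.v.
..##..
......
step 8: ......
......
...##.
..#<#.
..##..
......
step 9: ......
......
...^#.
..###.
..##..
......
step 10: ......
......
..<.#.
..###.
..##..
......
step 11: ......
..^...
..#.#.
..###.
..##..
......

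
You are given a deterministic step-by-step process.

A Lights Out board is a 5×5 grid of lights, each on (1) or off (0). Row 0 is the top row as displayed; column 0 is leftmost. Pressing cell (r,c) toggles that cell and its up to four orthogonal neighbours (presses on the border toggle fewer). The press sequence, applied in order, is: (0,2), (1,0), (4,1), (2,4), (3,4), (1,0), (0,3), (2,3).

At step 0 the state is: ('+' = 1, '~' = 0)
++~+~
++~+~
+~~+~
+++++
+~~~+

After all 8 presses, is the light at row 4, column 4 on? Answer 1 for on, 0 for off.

step 0: ++~+~
++~+~
+~~+~
+++++
+~~~+
step 1: +~+~~
++++~
+~~+~
+++++
+~~~+
step 2: ~~+~~
~~++~
~~~+~
+++++
+~~~+
step 3: ~~+~~
~~++~
~~~+~
+~+++
~++~+
step 4: ~~+~~
~~+++
~~~~+
+~++~
~++~+
step 5: ~~+~~
~~+++
~~~~~
+~+~+
~++~~
step 6: +~+~~
+++++
+~~~~
+~+~+
~++~~
step 7: +~~++
+++~+
+~~~~
+~+~+
~++~~
step 8: +~~++
+++++
+~+++
+~+++
~++~~

0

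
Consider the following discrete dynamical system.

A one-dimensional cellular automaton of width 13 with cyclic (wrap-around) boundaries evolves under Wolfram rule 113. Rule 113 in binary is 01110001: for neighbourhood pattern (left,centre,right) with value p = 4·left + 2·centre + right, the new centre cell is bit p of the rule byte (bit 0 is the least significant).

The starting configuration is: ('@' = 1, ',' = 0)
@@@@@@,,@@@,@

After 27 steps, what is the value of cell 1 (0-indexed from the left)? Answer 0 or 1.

k=0  @@@@@@,,@@@,@
k=1  ,,,,,@@,,,@@,
k=2  @@@@,,@@@,,@@
k=3  ,,,@@,,,@@,,,
k=4  @@,,@@@,,@@@@
k=5  ,@@,,,@@,,,,,
k=6  ,,@@@,,@@@@@@
k=7  @,,,@@,,,,,,@
k=8  @@@,,@@@@@@,,
k=9  ,,@@,,,,,,@@,
k=10  @,,@@@@@@,,@@
k=11  @@,,,,,,@@,,,
k=12  ,@@@@@@,,@@@,
k=13  ,,,,,,@@,,,@@
k=14  @@@@@,,@@@,,@
k=15  ,,,,@@,,,@@,,
k=16  @@@,,@@@,,@@@
k=17  ,,@@,,,@@,,,,
k=18  @,,@@@,,@@@@@
k=19  @@,,,@@,,,,,,
k=20  ,@@@,,@@@@@@,
k=21  ,,,@@,,,,,,@@
k=22  @@,,@@@@@@,,@
k=23  ,@@,,,,,,@@,,
k=24  ,,@@@@@@,,@@@
k=25  @,,,,,,@@,,,@
k=26  @@@@@@,,@@@,,
k=27  ,,,,,@@,,,@@,

0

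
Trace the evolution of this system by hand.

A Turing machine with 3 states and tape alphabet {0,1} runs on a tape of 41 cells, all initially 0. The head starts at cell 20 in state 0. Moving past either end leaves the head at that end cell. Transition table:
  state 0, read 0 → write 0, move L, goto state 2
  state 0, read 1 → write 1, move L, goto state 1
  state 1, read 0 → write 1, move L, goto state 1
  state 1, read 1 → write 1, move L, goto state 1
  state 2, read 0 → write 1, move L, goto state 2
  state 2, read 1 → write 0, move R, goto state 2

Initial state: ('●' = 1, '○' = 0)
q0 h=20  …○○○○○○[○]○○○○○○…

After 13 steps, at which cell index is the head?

gen 0: q0 h=20  …○○○○○○[○]○○○○○○…
gen 1: q2 h=19  …○○○○○○[○]○○○○○○…
gen 2: q2 h=18  …○○○○○○[○]●○○○○○…
gen 3: q2 h=17  …○○○○○○[○]●●○○○○…
gen 4: q2 h=16  …○○○○○○[○]●●●○○○…
gen 5: q2 h=15  …○○○○○○[○]●●●●○○…
gen 6: q2 h=14  …○○○○○○[○]●●●●●○…
gen 7: q2 h=13  …○○○○○○[○]●●●●●●…
gen 8: q2 h=12  …○○○○○○[○]●●●●●●…
gen 9: q2 h=11  …○○○○○○[○]●●●●●●…
gen 10: q2 h=10  …○○○○○○[○]●●●●●●…
gen 11: q2 h= 9  …○○○○○○[○]●●●●●●…
gen 12: q2 h= 8  …○○○○○○[○]●●●●●●…
gen 13: q2 h= 7  …○○○○○○[○]●●●●●●…

7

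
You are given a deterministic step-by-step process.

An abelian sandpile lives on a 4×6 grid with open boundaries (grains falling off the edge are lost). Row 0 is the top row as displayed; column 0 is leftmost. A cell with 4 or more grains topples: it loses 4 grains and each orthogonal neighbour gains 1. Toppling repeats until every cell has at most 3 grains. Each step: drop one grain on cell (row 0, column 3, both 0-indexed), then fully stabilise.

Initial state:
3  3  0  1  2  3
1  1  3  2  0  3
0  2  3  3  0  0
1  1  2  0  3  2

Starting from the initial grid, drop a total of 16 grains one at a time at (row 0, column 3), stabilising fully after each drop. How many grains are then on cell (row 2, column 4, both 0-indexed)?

2

step 0: 3  3  0  1  2  3
1  1  3  2  0  3
0  2  3  3  0  0
1  1  2  0  3  2
step 1: 3  3  0  2  2  3
1  1  3  2  0  3
0  2  3  3  0  0
1  1  2  0  3  2
step 2: 3  3  0  3  2  3
1  1  3  2  0  3
0  2  3  3  0  0
1  1  2  0  3  2
step 3: 3  3  1  0  3  3
1  1  3  3  0  3
0  2  3  3  0  0
1  1  2  0  3  2
step 4: 3  3  1  1  3  3
1  1  3  3  0  3
0  2  3  3  0  0
1  1  2  0  3  2
step 5: 3  3  1  2  3  3
1  1  3  3  0  3
0  2  3  3  0  0
1  1  2  0  3  2
step 6: 3  3  1  3  3  3
1  1  3  3  0  3
0  2  3  3  0  0
1  1  2  0  3  2
step 7: 3  3  3  2  1  1
1  2  1  2  3  0
0  3  1  1  1  1
1  1  3  1  3  2
step 8: 3  3  3  3  1  1
1  2  1  2  3  0
0  3  1  1  1  1
1  1  3  1  3  2
step 9: 0  1  1  1  2  1
2  3  2  3  3  0
0  3  1  1  1  1
1  1  3  1  3  2
step 10: 0  1  1  2  2  1
2  3  2  3  3  0
0  3  1  1  1  1
1  1  3  1  3  2
step 11: 0  1  1  3  2  1
2  3  2  3  3  0
0  3  1  1  1  1
1  1  3  1  3  2
step 12: 0  1  2  2  0  2
2  3  3  1  1  1
0  3  1  2  2  1
1  1  3  1  3  2
step 13: 0  1  2  3  0  2
2  3  3  1  1  1
0  3  1  2  2  1
1  1  3  1  3  2
step 14: 0  1  3  0  1  2
2  3  3  2  1  1
0  3  1  2  2  1
1  1  3  1  3  2
step 15: 0  1  3  1  1  2
2  3  3  2  1  1
0  3  1  2  2  1
1  1  3  1  3  2
step 16: 0  1  3  2  1  2
2  3  3  2  1  1
0  3  1  2  2  1
1  1  3  1  3  2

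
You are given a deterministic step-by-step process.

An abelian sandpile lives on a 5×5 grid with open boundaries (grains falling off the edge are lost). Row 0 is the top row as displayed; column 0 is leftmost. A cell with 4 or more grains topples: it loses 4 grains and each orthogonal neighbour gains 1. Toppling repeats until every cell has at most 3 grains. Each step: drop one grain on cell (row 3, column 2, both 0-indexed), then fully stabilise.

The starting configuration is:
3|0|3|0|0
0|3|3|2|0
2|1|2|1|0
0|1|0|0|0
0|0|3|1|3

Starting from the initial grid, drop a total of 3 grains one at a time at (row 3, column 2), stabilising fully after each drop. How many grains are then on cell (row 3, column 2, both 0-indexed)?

3

[0] 3|0|3|0|0
0|3|3|2|0
2|1|2|1|0
0|1|0|0|0
0|0|3|1|3
[1] 3|0|3|0|0
0|3|3|2|0
2|1|2|1|0
0|1|1|0|0
0|0|3|1|3
[2] 3|0|3|0|0
0|3|3|2|0
2|1|2|1|0
0|1|2|0|0
0|0|3|1|3
[3] 3|0|3|0|0
0|3|3|2|0
2|1|2|1|0
0|1|3|0|0
0|0|3|1|3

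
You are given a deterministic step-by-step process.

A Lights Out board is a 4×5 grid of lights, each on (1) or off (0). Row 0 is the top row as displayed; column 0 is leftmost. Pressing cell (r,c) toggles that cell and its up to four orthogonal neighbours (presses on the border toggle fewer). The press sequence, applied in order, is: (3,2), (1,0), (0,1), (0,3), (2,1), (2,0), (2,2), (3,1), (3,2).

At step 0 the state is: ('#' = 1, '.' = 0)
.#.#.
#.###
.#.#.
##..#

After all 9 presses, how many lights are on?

gen 0: .#.#.
#.###
.#.#.
##..#
gen 1: .#.#.
#.###
.###.
#.###
gen 2: ##.#.
.####
####.
#.###
gen 3: ..##.
..###
####.
#.###
gen 4: ....#
..#.#
####.
#.###
gen 5: ....#
.##.#
...#.
#####
gen 6: ....#
###.#
##.#.
.####
gen 7: ....#
##..#
#.#..
.#.##
gen 8: ....#
##..#
###..
#.###
gen 9: ....#
##..#
##...
##..#

9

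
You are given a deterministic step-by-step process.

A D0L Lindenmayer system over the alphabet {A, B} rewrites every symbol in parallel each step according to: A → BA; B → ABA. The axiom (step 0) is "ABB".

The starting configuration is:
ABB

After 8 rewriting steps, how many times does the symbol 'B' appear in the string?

1562

0) ABB
1) BAABAABA
2) ABABABAABABABAABABA
3) BAABABAABABAABABABAABABAABABAABABABAABABAABABA
4) ABABABAABABAABABABAABABAABABABAABABAABABAABABABAABABAABABABAABABAABABABAABABAABABAABABABAABABAABABABAABABAABABA
5) BAABABAABABAABABABAABABAABABABAABABAABABAABABABAABABAABABA…ABABABAABABAABABABAABABAABABAABABABAABABAABABABAABABAABABA  (len 268)
6) ABABABAABABAABABABAABABAABABABAABABAABABAABABABAABABAABABA…ABABABAABABAABABABAABABAABABAABABABAABABAABABABAABABAABABA  (len 647)
7) BAABABAABABAABABABAABABAABABABAABABAABABAABABABAABABAABABA…ABABABAABABAABABABAABABAABABAABABABAABABAABABABAABABAABABA  (len 1562)
8) ABABABAABABAABABABAABABAABABABAABABAABABAABABABAABABAABABA…ABABABAABABAABABABAABABAABABAABABABAABABAABABABAABABAABABA  (len 3771)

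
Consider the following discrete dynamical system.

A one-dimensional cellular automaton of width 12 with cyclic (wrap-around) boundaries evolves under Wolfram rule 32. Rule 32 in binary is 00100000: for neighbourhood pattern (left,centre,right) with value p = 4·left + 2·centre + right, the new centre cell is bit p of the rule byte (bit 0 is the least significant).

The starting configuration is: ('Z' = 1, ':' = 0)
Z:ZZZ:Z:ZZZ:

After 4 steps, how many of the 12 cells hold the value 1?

0

k=0  Z:ZZZ:Z:ZZZ:
k=1  :Z:::Z:Z:::Z
k=2  Z:::::Z:::::
k=3  ::::::::::::
k=4  ::::::::::::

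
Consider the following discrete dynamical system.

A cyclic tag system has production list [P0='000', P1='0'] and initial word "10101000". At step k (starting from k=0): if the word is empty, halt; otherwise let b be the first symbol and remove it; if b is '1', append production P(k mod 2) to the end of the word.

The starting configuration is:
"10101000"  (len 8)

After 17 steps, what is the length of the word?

gen 0: "10101000"  (len 8)
gen 1: "0101000000"  (len 10)
gen 2: "101000000"  (len 9)
gen 3: "01000000000"  (len 11)
gen 4: "1000000000"  (len 10)
gen 5: "000000000000"  (len 12)
gen 6: "00000000000"  (len 11)
gen 7: "0000000000"  (len 10)
gen 8: "000000000"  (len 9)
gen 9: "00000000"  (len 8)
gen 10: "0000000"  (len 7)
gen 11: "000000"  (len 6)
gen 12: "00000"  (len 5)
gen 13: "0000"  (len 4)
gen 14: "000"  (len 3)
gen 15: "00"  (len 2)
gen 16: "0"  (len 1)
gen 17: (halted — word empty)

0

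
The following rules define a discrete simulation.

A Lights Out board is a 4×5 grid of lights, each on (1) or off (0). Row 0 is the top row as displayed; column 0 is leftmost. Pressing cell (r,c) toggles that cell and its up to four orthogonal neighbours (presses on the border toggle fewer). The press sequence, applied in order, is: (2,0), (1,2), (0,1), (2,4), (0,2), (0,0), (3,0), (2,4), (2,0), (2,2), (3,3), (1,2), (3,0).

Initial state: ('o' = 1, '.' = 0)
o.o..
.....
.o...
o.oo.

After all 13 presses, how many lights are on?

10

gen 0: o.o..
.....
.o...
o.oo.
gen 1: o.o..
o....
o....
..oo.
gen 2: o....
oooo.
o.o..
..oo.
gen 3: .oo..
o.oo.
o.o..
..oo.
gen 4: .oo..
o.ooo
o.ooo
..ooo
gen 5: ...o.
o..oo
o.ooo
..ooo
gen 6: oo.o.
...oo
o.ooo
..ooo
gen 7: oo.o.
...oo
..ooo
ooooo
gen 8: oo.o.
...o.
..o..
oooo.
gen 9: oo.o.
o..o.
ooo..
.ooo.
gen 10: oo.o.
o.oo.
o..o.
.o.o.
gen 11: oo.o.
o.oo.
o....
.oo.o
gen 12: oooo.
oo...
o.o..
.oo.o
gen 13: oooo.
oo...
..o..
o.o.o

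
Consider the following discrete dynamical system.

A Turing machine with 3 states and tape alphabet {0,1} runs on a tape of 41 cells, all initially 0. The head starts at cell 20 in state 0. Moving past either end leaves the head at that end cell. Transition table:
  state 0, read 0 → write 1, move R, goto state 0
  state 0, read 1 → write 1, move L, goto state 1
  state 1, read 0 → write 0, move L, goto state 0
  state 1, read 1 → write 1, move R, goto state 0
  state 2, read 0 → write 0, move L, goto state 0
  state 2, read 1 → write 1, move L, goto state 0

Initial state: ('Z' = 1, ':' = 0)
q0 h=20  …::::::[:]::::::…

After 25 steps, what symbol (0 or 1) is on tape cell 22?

gen 0: q0 h=20  …::::::[:]::::::…
gen 1: q0 h=21  …:::::Z[:]::::::…
gen 2: q0 h=22  …::::ZZ[:]::::::…
gen 3: q0 h=23  …:::ZZZ[:]::::::…
gen 4: q0 h=24  …::ZZZZ[:]::::::…
gen 5: q0 h=25  …:ZZZZZ[:]::::::…
gen 6: q0 h=26  …ZZZZZZ[:]::::::…
gen 7: q0 h=27  …ZZZZZZ[:]::::::…
gen 8: q0 h=28  …ZZZZZZ[:]::::::…
gen 9: q0 h=29  …ZZZZZZ[:]::::::…
gen 10: q0 h=30  …ZZZZZZ[:]::::::…
gen 11: q0 h=31  …ZZZZZZ[:]::::::…
gen 12: q0 h=32  …ZZZZZZ[:]::::::…
gen 13: q0 h=33  …ZZZZZZ[:]::::::…
gen 14: q0 h=34  …ZZZZZZ[:]::::::|
gen 15: q0 h=35  …ZZZZZZ[:]:::::|
gen 16: q0 h=36  …ZZZZZZ[:]::::|
gen 17: q0 h=37  …ZZZZZZ[:]:::|
gen 18: q0 h=38  …ZZZZZZ[:]::|
gen 19: q0 h=39  …ZZZZZZ[:]:|
gen 20: q0 h=40  …ZZZZZZ[:]|
gen 21: q0 h=40  …ZZZZZZ[Z]|
gen 22: q1 h=39  …ZZZZZZ[Z]Z|
gen 23: q0 h=40  …ZZZZZZ[Z]|
gen 24: q1 h=39  …ZZZZZZ[Z]Z|
gen 25: q0 h=40  …ZZZZZZ[Z]|

1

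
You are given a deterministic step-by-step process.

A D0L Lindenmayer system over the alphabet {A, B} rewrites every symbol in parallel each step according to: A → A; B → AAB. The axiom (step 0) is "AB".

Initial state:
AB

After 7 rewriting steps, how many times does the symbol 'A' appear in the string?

k=0  AB
k=1  AAAB
k=2  AAAAAB
k=3  AAAAAAAB
k=4  AAAAAAAAAB
k=5  AAAAAAAAAAAB
k=6  AAAAAAAAAAAAAB
k=7  AAAAAAAAAAAAAAAB

15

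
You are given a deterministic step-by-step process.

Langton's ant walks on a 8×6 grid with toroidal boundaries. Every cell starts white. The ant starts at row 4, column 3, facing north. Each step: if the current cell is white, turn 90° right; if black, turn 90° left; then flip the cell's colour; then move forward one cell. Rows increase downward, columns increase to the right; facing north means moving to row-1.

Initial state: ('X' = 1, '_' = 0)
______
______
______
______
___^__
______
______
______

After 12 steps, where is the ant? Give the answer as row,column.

4,1

0) ______
______
______
______
___^__
______
______
______
1) ______
______
______
______
___X>_
______
______
______
2) ______
______
______
______
___XX_
____v_
______
______
3) ______
______
______
______
___XX_
___<X_
______
______
4) ______
______
______
______
___^X_
___XX_
______
______
5) ______
______
______
______
__<_X_
___XX_
______
______
6) ______
______
______
__^___
__X_X_
___XX_
______
______
7) ______
______
______
__X>__
__X_X_
___XX_
______
______
8) ______
______
______
__XX__
__XvX_
___XX_
______
______
9) ______
______
______
__XX__
__<XX_
___XX_
______
______
10) ______
______
______
__XX__
___XX_
__vXX_
______
______
11) ______
______
______
__XX__
___XX_
_<XXX_
______
______
12) ______
______
______
__XX__
_^_XX_
_XXXX_
______
______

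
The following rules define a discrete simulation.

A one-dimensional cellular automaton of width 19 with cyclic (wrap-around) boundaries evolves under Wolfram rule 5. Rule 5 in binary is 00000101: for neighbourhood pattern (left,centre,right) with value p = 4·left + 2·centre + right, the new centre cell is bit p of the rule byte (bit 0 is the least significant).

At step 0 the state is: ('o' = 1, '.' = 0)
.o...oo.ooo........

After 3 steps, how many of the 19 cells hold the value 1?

step 0: .o...oo.ooo........
step 1: .o.o........ooooooo
step 2: .o.o.oooooo........
step 3: .o.o........ooooooo

9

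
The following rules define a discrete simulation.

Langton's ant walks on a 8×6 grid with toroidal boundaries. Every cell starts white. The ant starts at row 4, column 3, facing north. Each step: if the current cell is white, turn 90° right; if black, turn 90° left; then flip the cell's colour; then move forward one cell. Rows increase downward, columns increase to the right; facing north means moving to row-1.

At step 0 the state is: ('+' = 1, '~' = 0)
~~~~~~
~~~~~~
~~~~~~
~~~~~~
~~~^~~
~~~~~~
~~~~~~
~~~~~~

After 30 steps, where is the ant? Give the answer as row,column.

5,2

step 0: ~~~~~~
~~~~~~
~~~~~~
~~~~~~
~~~^~~
~~~~~~
~~~~~~
~~~~~~
step 1: ~~~~~~
~~~~~~
~~~~~~
~~~~~~
~~~+>~
~~~~~~
~~~~~~
~~~~~~
step 2: ~~~~~~
~~~~~~
~~~~~~
~~~~~~
~~~++~
~~~~v~
~~~~~~
~~~~~~
step 3: ~~~~~~
~~~~~~
~~~~~~
~~~~~~
~~~++~
~~~<+~
~~~~~~
~~~~~~
step 4: ~~~~~~
~~~~~~
~~~~~~
~~~~~~
~~~^+~
~~~++~
~~~~~~
~~~~~~
step 5: ~~~~~~
~~~~~~
~~~~~~
~~~~~~
~~<~+~
~~~++~
~~~~~~
~~~~~~
step 6: ~~~~~~
~~~~~~
~~~~~~
~~^~~~
~~+~+~
~~~++~
~~~~~~
~~~~~~
step 7: ~~~~~~
~~~~~~
~~~~~~
~~+>~~
~~+~+~
~~~++~
~~~~~~
~~~~~~
step 8: ~~~~~~
~~~~~~
~~~~~~
~~++~~
~~+v+~
~~~++~
~~~~~~
~~~~~~
step 9: ~~~~~~
~~~~~~
~~~~~~
~~++~~
~~<++~
~~~++~
~~~~~~
~~~~~~
step 10: ~~~~~~
~~~~~~
~~~~~~
~~++~~
~~~++~
~~v++~
~~~~~~
~~~~~~
step 11: ~~~~~~
~~~~~~
~~~~~~
~~++~~
~~~++~
~<+++~
~~~~~~
~~~~~~
step 12: ~~~~~~
~~~~~~
~~~~~~
~~++~~
~^~++~
~++++~
~~~~~~
~~~~~~
step 13: ~~~~~~
~~~~~~
~~~~~~
~~++~~
~+>++~
~++++~
~~~~~~
~~~~~~
step 14: ~~~~~~
~~~~~~
~~~~~~
~~++~~
~++++~
~+v++~
~~~~~~
~~~~~~
step 15: ~~~~~~
~~~~~~
~~~~~~
~~++~~
~++++~
~+~>+~
~~~~~~
~~~~~~
step 16: ~~~~~~
~~~~~~
~~~~~~
~~++~~
~++^+~
~+~~+~
~~~~~~
~~~~~~
step 17: ~~~~~~
~~~~~~
~~~~~~
~~++~~
~+<~+~
~+~~+~
~~~~~~
~~~~~~
step 18: ~~~~~~
~~~~~~
~~~~~~
~~++~~
~+~~+~
~+v~+~
~~~~~~
~~~~~~
step 19: ~~~~~~
~~~~~~
~~~~~~
~~++~~
~+~~+~
~<+~+~
~~~~~~
~~~~~~
step 20: ~~~~~~
~~~~~~
~~~~~~
~~++~~
~+~~+~
~~+~+~
~v~~~~
~~~~~~
step 21: ~~~~~~
~~~~~~
~~~~~~
~~++~~
~+~~+~
~~+~+~
<+~~~~
~~~~~~
step 22: ~~~~~~
~~~~~~
~~~~~~
~~++~~
~+~~+~
^~+~+~
++~~~~
~~~~~~
step 23: ~~~~~~
~~~~~~
~~~~~~
~~++~~
~+~~+~
+>+~+~
++~~~~
~~~~~~
step 24: ~~~~~~
~~~~~~
~~~~~~
~~++~~
~+~~+~
+++~+~
+v~~~~
~~~~~~
step 25: ~~~~~~
~~~~~~
~~~~~~
~~++~~
~+~~+~
+++~+~
+~>~~~
~~~~~~
step 26: ~~~~~~
~~~~~~
~~~~~~
~~++~~
~+~~+~
+++~+~
+~+~~~
~~v~~~
step 27: ~~~~~~
~~~~~~
~~~~~~
~~++~~
~+~~+~
+++~+~
+~+~~~
~<+~~~
step 28: ~~~~~~
~~~~~~
~~~~~~
~~++~~
~+~~+~
+++~+~
+^+~~~
~++~~~
step 29: ~~~~~~
~~~~~~
~~~~~~
~~++~~
~+~~+~
+++~+~
++>~~~
~++~~~
step 30: ~~~~~~
~~~~~~
~~~~~~
~~++~~
~+~~+~
++^~+~
++~~~~
~++~~~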